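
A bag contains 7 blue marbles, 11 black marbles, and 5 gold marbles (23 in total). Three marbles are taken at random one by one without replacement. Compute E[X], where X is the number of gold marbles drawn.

By linearity of expectation, E[X] = Σ P(draw i is gold); by symmetry each draw (even without replacement) has P(gold) = 5/23.
E[X] = 3 · 5/23 = 15/23 ≈ 0.6522.

15/23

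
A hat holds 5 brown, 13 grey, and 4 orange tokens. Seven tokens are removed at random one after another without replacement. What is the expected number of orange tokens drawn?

By linearity of expectation, E[X] = Σ P(draw i is orange); by symmetry each draw (even without replacement) has P(orange) = 4/22.
E[X] = 7 · 4/22 = 14/11 ≈ 1.2727.

14/11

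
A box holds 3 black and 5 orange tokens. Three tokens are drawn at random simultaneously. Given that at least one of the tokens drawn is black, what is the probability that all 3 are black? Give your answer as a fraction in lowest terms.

1/46

P(all 3 black) = C(3,3)/C(8,3) = 1/56; P(at least one black) = 1 − C(5,3)/C(8,3) = 23/28.
Since 'all 3 black' ⊆ 'at least one black', P(all 3 | at least one) = 1/56 / 23/28 = 1/46 ≈ 0.0217.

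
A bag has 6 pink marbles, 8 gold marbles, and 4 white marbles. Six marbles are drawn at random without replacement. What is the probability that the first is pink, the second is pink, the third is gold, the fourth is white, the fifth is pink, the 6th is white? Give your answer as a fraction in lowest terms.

Multiply the conditional probability of each draw in order, without replacement, so each draw removes one from its color and from the total.
P = (6/18) · (5/17) · (8/16) · (4/15) · (4/14) · (3/13) = 4/4641 ≈ 0.0009.

4/4641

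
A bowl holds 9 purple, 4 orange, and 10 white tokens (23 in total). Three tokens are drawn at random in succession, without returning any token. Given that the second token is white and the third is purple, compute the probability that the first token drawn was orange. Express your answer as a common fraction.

P(first=orange and the second token is white and the third is purple) = (4/23)·(10/22)·(9/21) = 60/1771.
P(E) = Σ over first color = 120/1771 + 60/1771 + 135/1771 = 45/253.
By Bayes, P(first=orange | E) = 60/1771 / 45/253 = 4/21 ≈ 0.1905.

4/21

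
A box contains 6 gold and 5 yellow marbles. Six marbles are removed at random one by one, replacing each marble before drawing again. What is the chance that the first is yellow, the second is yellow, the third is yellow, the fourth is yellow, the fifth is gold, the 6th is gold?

22500/1771561

Multiply the conditional probability of each draw in order, with replacement (the composition resets each draw).
P = (5/11) · (5/11) · (5/11) · (5/11) · (6/11) · (6/11) = 22500/1771561 ≈ 0.0127.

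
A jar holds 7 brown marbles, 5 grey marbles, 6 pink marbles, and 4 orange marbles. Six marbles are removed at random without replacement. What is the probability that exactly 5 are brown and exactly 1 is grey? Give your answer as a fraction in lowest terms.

5/3553

Unordered draws without replacement: count favorable combinations over C(22,6).
Favorable = C(7,5) · C(5,1) · C(6,0) · C(4,0) = 105; total = C(22,6) = 74613.
P = 105/74613 = 5/3553 ≈ 0.0014.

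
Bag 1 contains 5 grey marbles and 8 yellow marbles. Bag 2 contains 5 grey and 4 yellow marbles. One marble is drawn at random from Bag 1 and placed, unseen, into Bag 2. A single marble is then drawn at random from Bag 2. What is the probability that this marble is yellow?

6/13

Condition on how many of the transferred marbles are yellow (from Bag 1: 8 yellow of 13; then Bag 2 has 10 total).
  0 yellow: C(8,0)C(5,1)/C(13,1) = 5/13; then P = 4/10
  1 yellow: C(8,1)C(5,0)/C(13,1) = 8/13; then P = 5/10
P(yellow from Bag 2) = 6/13 ≈ 0.4615.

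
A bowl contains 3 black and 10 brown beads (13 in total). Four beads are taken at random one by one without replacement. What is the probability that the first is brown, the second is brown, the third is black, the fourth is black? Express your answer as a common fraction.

Multiply the conditional probability of each draw in order, without replacement, so each draw removes one from its color and from the total.
P = (10/13) · (9/12) · (3/11) · (2/10) = 9/286 ≈ 0.0315.

9/286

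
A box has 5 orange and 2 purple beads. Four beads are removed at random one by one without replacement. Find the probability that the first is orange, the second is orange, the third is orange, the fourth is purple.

Multiply the conditional probability of each draw in order, without replacement, so each draw removes one from its color and from the total.
P = (5/7) · (4/6) · (3/5) · (2/4) = 1/7 ≈ 0.1429.

1/7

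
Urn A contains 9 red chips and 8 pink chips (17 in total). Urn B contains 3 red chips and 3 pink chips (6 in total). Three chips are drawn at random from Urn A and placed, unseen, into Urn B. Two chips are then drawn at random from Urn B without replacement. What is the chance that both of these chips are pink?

89/408

Condition on how many of the transferred chips are pink (from Urn A: 8 pink of 17; then Urn B has 9 total).
  0 pink: C(8,0)C(9,3)/C(17,3) = 21/170; then P = C(3,2)/C(9,2) = 1/12
  1 pink: C(8,1)C(9,2)/C(17,3) = 36/85; then P = C(4,2)/C(9,2) = 1/6
  2 pink: C(8,2)C(9,1)/C(17,3) = 63/170; then P = C(5,2)/C(9,2) = 5/18
  3 pink: C(8,3)C(9,0)/C(17,3) = 7/85; then P = C(6,2)/C(9,2) = 5/12
P(both pink) = 89/408 ≈ 0.2181.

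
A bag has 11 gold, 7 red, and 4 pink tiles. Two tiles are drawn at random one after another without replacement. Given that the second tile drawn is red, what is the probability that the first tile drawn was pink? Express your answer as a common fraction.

4/21

P(first=pink and the second tile drawn is red) = (4/22)·(7/21) = 2/33.
P(the second tile drawn is red) = Σ over first color = 1/6 + 1/11 + 2/33 = 7/22.
By Bayes, P(first=pink | the second tile drawn is red) = 2/33 / 7/22 = 4/21 ≈ 0.1905.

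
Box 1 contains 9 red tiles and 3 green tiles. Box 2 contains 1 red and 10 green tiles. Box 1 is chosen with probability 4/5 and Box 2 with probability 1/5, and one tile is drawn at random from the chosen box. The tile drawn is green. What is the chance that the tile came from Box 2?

10/21

P(green | Box 1) = 1/4; P(green | Box 2) = 10/11.
P(green) = 4/5·1/4 + 1/5·10/11 = 21/55.
By Bayes' rule, P(Box 2 | green) = 2/11 / 21/55 = 10/21 ≈ 0.4762.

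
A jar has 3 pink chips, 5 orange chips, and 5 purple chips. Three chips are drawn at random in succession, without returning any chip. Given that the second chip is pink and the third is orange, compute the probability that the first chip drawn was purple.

5/11

P(first=purple and the second chip is pink and the third is orange) = (5/13)·(3/12)·(5/11) = 25/572.
P(E) = Σ over first color = 5/286 + 5/143 + 25/572 = 5/52.
By Bayes, P(first=purple | E) = 25/572 / 5/52 = 5/11 ≈ 0.4545.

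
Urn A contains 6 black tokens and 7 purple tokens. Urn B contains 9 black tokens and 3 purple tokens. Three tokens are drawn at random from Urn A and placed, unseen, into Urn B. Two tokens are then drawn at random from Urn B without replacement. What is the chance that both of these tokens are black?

Condition on how many of the transferred tokens are black (from Urn A: 6 black of 13; then Urn B has 15 total).
  0 black: C(6,0)C(7,3)/C(13,3) = 35/286; then P = C(9,2)/C(15,2) = 12/35
  1 black: C(6,1)C(7,2)/C(13,3) = 63/143; then P = C(10,2)/C(15,2) = 3/7
  2 black: C(6,2)C(7,1)/C(13,3) = 105/286; then P = C(11,2)/C(15,2) = 11/21
  3 black: C(6,3)C(7,0)/C(13,3) = 10/143; then P = C(12,2)/C(15,2) = 22/35
P(both black) = 85/182 ≈ 0.4670.

85/182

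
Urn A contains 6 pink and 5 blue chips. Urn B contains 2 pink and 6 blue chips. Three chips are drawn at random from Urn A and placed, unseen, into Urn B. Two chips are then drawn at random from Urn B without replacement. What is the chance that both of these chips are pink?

56/605

Condition on how many of the transferred chips are pink (from Urn A: 6 pink of 11; then Urn B has 11 total).
  0 pink: C(6,0)C(5,3)/C(11,3) = 2/33; then P = C(2,2)/C(11,2) = 1/55
  1 pink: C(6,1)C(5,2)/C(11,3) = 4/11; then P = C(3,2)/C(11,2) = 3/55
  2 pink: C(6,2)C(5,1)/C(11,3) = 5/11; then P = C(4,2)/C(11,2) = 6/55
  3 pink: C(6,3)C(5,0)/C(11,3) = 4/33; then P = C(5,2)/C(11,2) = 2/11
P(both pink) = 56/605 ≈ 0.0926.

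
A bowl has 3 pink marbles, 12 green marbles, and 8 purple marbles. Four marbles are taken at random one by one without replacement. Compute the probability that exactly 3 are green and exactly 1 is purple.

32/161

Unordered draws without replacement: count favorable combinations over C(23,4).
Favorable = C(3,0) · C(12,3) · C(8,1) = 1760; total = C(23,4) = 8855.
P = 1760/8855 = 32/161 ≈ 0.1988.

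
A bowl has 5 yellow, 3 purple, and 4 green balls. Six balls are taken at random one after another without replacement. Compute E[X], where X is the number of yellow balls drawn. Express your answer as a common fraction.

By linearity of expectation, E[X] = Σ P(draw i is yellow); by symmetry each draw (even without replacement) has P(yellow) = 5/12.
E[X] = 6 · 5/12 = 5/2 ≈ 2.5000.

5/2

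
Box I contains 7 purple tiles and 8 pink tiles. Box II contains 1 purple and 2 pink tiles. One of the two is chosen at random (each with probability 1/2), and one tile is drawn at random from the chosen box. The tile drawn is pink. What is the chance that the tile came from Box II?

5/9

P(pink | Box I) = 8/15; P(pink | Box II) = 2/3.
P(pink) = 1/2·8/15 + 1/2·2/3 = 3/5.
By Bayes' rule, P(Box II | pink) = 1/3 / 3/5 = 5/9 ≈ 0.5556.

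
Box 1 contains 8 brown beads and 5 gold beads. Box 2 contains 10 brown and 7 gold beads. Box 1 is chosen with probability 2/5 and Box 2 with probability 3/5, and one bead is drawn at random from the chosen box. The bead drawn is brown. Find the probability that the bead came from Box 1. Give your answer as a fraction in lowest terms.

136/331

P(brown | Box 1) = 8/13; P(brown | Box 2) = 10/17.
P(brown) = 2/5·8/13 + 3/5·10/17 = 662/1105.
By Bayes' rule, P(Box 1 | brown) = 16/65 / 662/1105 = 136/331 ≈ 0.4109.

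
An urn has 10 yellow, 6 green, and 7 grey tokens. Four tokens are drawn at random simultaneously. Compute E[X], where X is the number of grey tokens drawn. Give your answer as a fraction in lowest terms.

By linearity of expectation, E[X] = Σ P(draw i is grey); by symmetry each draw (even without replacement) has P(grey) = 7/23.
E[X] = 4 · 7/23 = 28/23 ≈ 1.2174.

28/23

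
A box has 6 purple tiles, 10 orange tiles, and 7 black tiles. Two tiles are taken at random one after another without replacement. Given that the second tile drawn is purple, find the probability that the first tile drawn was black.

7/22

P(first=black and the second tile drawn is purple) = (7/23)·(6/22) = 21/253.
P(the second tile drawn is purple) = Σ over first color = 15/253 + 30/253 + 21/253 = 6/23.
By Bayes, P(first=black | the second tile drawn is purple) = 21/253 / 6/23 = 7/22 ≈ 0.3182.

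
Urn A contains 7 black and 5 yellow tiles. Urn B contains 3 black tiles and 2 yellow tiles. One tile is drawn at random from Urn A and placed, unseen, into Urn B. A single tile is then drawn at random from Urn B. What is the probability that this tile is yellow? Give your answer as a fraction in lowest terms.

Condition on how many of the transferred tiles are yellow (from Urn A: 5 yellow of 12; then Urn B has 6 total).
  0 yellow: C(5,0)C(7,1)/C(12,1) = 7/12; then P = 2/6
  1 yellow: C(5,1)C(7,0)/C(12,1) = 5/12; then P = 3/6
P(yellow from Urn B) = 29/72 ≈ 0.4028.

29/72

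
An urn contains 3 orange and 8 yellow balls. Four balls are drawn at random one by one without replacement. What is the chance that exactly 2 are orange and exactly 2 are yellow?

14/55

Unordered draws without replacement: count favorable combinations over C(11,4).
Favorable = C(3,2) · C(8,2) = 84; total = C(11,4) = 330.
P = 84/330 = 14/55 ≈ 0.2545.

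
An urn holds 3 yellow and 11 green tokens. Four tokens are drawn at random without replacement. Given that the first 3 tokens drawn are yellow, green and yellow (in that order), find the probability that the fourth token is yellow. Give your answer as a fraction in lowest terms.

After removing 2 yellow, 1 green, the urn has 1 yellow out of 11 remaining.
P(fourth is yellow | given) = 1/11 ≈ 0.0909.

1/11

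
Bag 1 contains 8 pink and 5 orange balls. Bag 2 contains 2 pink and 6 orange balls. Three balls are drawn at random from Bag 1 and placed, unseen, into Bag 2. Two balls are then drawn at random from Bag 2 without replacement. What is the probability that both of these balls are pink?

15/143

Condition on how many of the transferred balls are pink (from Bag 1: 8 pink of 13; then Bag 2 has 11 total).
  0 pink: C(8,0)C(5,3)/C(13,3) = 5/143; then P = C(2,2)/C(11,2) = 1/55
  1 pink: C(8,1)C(5,2)/C(13,3) = 40/143; then P = C(3,2)/C(11,2) = 3/55
  2 pink: C(8,2)C(5,1)/C(13,3) = 70/143; then P = C(4,2)/C(11,2) = 6/55
  3 pink: C(8,3)C(5,0)/C(13,3) = 28/143; then P = C(5,2)/C(11,2) = 2/11
P(both pink) = 15/143 ≈ 0.1049.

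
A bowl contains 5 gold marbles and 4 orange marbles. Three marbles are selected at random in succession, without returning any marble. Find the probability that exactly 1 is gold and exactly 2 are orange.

5/14

Unordered draws without replacement: count favorable combinations over C(9,3).
Favorable = C(5,1) · C(4,2) = 30; total = C(9,3) = 84.
P = 30/84 = 5/14 ≈ 0.3571.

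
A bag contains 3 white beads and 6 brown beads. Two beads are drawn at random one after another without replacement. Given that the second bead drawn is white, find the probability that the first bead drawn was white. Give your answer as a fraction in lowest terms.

1/4

P(first=white and the second bead drawn is white) = (3/9)·(2/8) = 1/12.
P(the second bead drawn is white) = Σ over first color = 1/12 + 1/4 = 1/3.
By Bayes, P(first=white | the second bead drawn is white) = 1/12 / 1/3 = 1/4 ≈ 0.2500.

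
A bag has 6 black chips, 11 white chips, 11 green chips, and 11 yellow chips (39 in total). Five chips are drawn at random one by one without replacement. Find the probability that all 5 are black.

Unordered draws without replacement: count favorable combinations over C(39,5).
Favorable = C(6,5) · C(11,0) · C(11,0) · C(11,0) = 6; total = C(39,5) = 575757.
P = 6/575757 = 2/191919 ≈ 0.0000.

2/191919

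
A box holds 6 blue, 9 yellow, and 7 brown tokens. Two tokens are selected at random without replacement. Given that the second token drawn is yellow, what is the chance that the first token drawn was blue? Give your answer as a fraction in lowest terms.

2/7

P(first=blue and the second token drawn is yellow) = (6/22)·(9/21) = 9/77.
P(the second token drawn is yellow) = Σ over first color = 9/77 + 12/77 + 3/22 = 9/22.
By Bayes, P(first=blue | the second token drawn is yellow) = 9/77 / 9/22 = 2/7 ≈ 0.2857.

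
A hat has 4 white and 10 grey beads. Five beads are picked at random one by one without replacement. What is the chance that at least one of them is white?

Use the complement: P(at least one white) = 1 − P(no white).
P(none) = C(10,5)/C(14,5) = 252/2002.
So P = 1 − 252/2002 = 125/143 ≈ 0.8741.

125/143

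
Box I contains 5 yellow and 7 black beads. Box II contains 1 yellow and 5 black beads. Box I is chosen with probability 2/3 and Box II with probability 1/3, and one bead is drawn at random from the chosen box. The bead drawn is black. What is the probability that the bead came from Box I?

P(black | Box I) = 7/12; P(black | Box II) = 5/6.
P(black) = 2/3·7/12 + 1/3·5/6 = 2/3.
By Bayes' rule, P(Box I | black) = 7/18 / 2/3 = 7/12 ≈ 0.5833.

7/12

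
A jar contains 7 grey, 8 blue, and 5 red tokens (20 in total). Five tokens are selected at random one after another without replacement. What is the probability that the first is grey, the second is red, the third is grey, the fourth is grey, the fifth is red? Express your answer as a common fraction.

35/15504

Multiply the conditional probability of each draw in order, without replacement, so each draw removes one from its color and from the total.
P = (7/20) · (5/19) · (6/18) · (5/17) · (4/16) = 35/15504 ≈ 0.0023.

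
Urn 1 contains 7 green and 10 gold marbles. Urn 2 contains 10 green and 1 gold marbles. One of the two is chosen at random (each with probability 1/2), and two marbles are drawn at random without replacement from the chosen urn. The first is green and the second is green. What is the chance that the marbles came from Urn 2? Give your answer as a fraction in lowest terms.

408/485

P(E | Urn 1) = 21/136; P(E | Urn 2) = 9/11.
P(E) = 1/2·21/136 + 1/2·9/11 = 1455/2992.
By Bayes' rule, P(Urn 2 | E) = 9/22 / 1455/2992 = 408/485 ≈ 0.8412.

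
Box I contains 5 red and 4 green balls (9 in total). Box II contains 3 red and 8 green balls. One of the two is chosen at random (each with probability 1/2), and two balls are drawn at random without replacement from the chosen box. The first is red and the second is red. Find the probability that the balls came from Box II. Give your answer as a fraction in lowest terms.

54/329

P(E | Box I) = 5/18; P(E | Box II) = 3/55.
P(E) = 1/2·5/18 + 1/2·3/55 = 329/1980.
By Bayes' rule, P(Box II | E) = 3/110 / 329/1980 = 54/329 ≈ 0.1641.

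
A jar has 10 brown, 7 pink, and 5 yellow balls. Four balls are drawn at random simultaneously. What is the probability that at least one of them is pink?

Use the complement: P(at least one pink) = 1 − P(no pink).
P(none) = C(15,4)/C(22,4) = 1365/7315.
So P = 1 − 1365/7315 = 170/209 ≈ 0.8134.

170/209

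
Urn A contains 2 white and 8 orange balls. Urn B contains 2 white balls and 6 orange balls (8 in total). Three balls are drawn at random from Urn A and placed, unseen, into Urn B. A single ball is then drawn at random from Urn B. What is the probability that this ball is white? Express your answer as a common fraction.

Condition on how many of the transferred balls are white (from Urn A: 2 white of 10; then Urn B has 11 total).
  0 white: C(2,0)C(8,3)/C(10,3) = 7/15; then P = 2/11
  1 white: C(2,1)C(8,2)/C(10,3) = 7/15; then P = 3/11
  2 white: C(2,2)C(8,1)/C(10,3) = 1/15; then P = 4/11
P(white from Urn B) = 13/55 ≈ 0.2364.

13/55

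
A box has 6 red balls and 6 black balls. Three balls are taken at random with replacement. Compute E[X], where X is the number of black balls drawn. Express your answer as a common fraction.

By linearity of expectation, E[X] = Σ P(draw i is black); each independent draw has P(black) = 6/12.
E[X] = 3 · 6/12 = 3/2 ≈ 1.5000.

3/2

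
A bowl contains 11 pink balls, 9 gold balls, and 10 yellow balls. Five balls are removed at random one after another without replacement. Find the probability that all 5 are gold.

1/1131

Unordered draws without replacement: count favorable combinations over C(30,5).
Favorable = C(11,0) · C(9,5) · C(10,0) = 126; total = C(30,5) = 142506.
P = 126/142506 = 1/1131 ≈ 0.0009.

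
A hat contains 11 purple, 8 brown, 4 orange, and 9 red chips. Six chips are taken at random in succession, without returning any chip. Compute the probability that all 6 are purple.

Unordered draws without replacement: count favorable combinations over C(32,6).
Favorable = C(11,6) · C(8,0) · C(4,0) · C(9,0) = 462; total = C(32,6) = 906192.
P = 462/906192 = 11/21576 ≈ 0.0005.

11/21576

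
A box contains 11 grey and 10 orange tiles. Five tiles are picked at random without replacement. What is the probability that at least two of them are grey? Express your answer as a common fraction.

847/969

Sum the hypergeometric tail for j = 2,…,5 grey tiles.
Favorable = C(11,2)·C(10,3) + C(11,3)·C(10,2) + C(11,4)·C(10,1) + C(11,5)·C(10,0) = 17787; total = C(21,5) = 20349.
P = 17787/20349 = 847/969 ≈ 0.8741.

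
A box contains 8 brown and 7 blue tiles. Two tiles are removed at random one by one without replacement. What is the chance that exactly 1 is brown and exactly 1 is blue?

8/15

Unordered draws without replacement: count favorable combinations over C(15,2).
Favorable = C(8,1) · C(7,1) = 56; total = C(15,2) = 105.
P = 56/105 = 8/15 ≈ 0.5333.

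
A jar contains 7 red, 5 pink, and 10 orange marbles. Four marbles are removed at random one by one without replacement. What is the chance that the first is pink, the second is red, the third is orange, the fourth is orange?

Multiply the conditional probability of each draw in order, without replacement, so each draw removes one from its color and from the total.
P = (5/22) · (7/21) · (10/20) · (9/19) = 15/836 ≈ 0.0179.

15/836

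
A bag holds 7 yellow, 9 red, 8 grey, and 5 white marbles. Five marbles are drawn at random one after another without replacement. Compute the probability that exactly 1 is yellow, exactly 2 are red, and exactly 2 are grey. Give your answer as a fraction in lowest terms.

112/1885

Unordered draws without replacement: count favorable combinations over C(29,5).
Favorable = C(7,1) · C(9,2) · C(8,2) · C(5,0) = 7056; total = C(29,5) = 118755.
P = 7056/118755 = 112/1885 ≈ 0.0594.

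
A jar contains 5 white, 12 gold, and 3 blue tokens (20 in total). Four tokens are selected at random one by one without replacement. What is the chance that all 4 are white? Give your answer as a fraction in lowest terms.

Unordered draws without replacement: count favorable combinations over C(20,4).
Favorable = C(5,4) · C(12,0) · C(3,0) = 5; total = C(20,4) = 4845.
P = 5/4845 = 1/969 ≈ 0.0010.

1/969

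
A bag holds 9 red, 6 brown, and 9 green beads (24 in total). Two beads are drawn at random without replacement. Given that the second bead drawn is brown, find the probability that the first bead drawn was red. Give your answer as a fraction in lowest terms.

P(first=red and the second bead drawn is brown) = (9/24)·(6/23) = 9/92.
P(the second bead drawn is brown) = Σ over first color = 9/92 + 5/92 + 9/92 = 1/4.
By Bayes, P(first=red | the second bead drawn is brown) = 9/92 / 1/4 = 9/23 ≈ 0.3913.

9/23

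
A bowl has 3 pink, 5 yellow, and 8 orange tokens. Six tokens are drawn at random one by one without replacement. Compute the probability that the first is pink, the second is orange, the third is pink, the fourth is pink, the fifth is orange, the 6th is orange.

Multiply the conditional probability of each draw in order, without replacement, so each draw removes one from its color and from the total.
P = (3/16) · (8/15) · (2/14) · (1/13) · (7/12) · (6/11) = 1/2860 ≈ 0.0003.

1/2860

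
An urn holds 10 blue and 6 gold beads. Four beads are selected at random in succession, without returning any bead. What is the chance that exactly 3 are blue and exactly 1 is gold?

Unordered draws without replacement: count favorable combinations over C(16,4).
Favorable = C(10,3) · C(6,1) = 720; total = C(16,4) = 1820.
P = 720/1820 = 36/91 ≈ 0.3956.

36/91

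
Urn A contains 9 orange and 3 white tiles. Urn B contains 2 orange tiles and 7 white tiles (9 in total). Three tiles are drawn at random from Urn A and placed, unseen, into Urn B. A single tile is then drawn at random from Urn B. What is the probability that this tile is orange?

17/48

Condition on how many of the transferred tiles are orange (from Urn A: 9 orange of 12; then Urn B has 12 total).
  0 orange: C(9,0)C(3,3)/C(12,3) = 1/220; then P = 2/12
  1 orange: C(9,1)C(3,2)/C(12,3) = 27/220; then P = 3/12
  2 orange: C(9,2)C(3,1)/C(12,3) = 27/55; then P = 4/12
  3 orange: C(9,3)C(3,0)/C(12,3) = 21/55; then P = 5/12
P(orange from Urn B) = 17/48 ≈ 0.3542.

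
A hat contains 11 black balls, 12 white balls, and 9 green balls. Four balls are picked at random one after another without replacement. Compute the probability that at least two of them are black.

Sum the hypergeometric tail for j = 2,…,4 black balls.
Favorable = C(11,2)·C(21,2) + C(11,3)·C(21,1) + C(11,4)·C(21,0) = 15345; total = C(32,4) = 35960.
P = 15345/35960 = 99/232 ≈ 0.4267.

99/232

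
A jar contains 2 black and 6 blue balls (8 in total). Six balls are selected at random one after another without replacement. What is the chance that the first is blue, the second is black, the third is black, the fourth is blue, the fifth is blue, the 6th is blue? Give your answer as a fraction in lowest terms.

Multiply the conditional probability of each draw in order, without replacement, so each draw removes one from its color and from the total.
P = (6/8) · (2/7) · (1/6) · (5/5) · (4/4) · (3/3) = 1/28 ≈ 0.0357.

1/28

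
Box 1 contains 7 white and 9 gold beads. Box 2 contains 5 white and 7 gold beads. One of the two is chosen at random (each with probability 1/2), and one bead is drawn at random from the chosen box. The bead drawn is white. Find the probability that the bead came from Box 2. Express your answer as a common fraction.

20/41

P(white | Box 1) = 7/16; P(white | Box 2) = 5/12.
P(white) = 1/2·7/16 + 1/2·5/12 = 41/96.
By Bayes' rule, P(Box 2 | white) = 5/24 / 41/96 = 20/41 ≈ 0.4878.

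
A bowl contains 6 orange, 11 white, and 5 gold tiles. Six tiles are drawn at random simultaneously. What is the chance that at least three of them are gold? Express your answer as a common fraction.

21/209

Sum the hypergeometric tail for j = 3,…,5 gold tiles.
Favorable = C(5,3)·C(17,3) + C(5,4)·C(17,2) + C(5,5)·C(17,1) = 7497; total = C(22,6) = 74613.
P = 7497/74613 = 21/209 ≈ 0.1005.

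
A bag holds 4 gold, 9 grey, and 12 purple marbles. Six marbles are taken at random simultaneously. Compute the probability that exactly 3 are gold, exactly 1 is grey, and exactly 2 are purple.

54/4025

Unordered draws without replacement: count favorable combinations over C(25,6).
Favorable = C(4,3) · C(9,1) · C(12,2) = 2376; total = C(25,6) = 177100.
P = 2376/177100 = 54/4025 ≈ 0.0134.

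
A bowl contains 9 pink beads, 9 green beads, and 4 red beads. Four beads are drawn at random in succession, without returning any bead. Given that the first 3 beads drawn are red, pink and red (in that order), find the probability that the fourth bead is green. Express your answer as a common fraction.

After removing 1 pink, 2 red, the bowl has 9 green out of 19 remaining.
P(fourth is green | given) = 9/19 ≈ 0.4737.

9/19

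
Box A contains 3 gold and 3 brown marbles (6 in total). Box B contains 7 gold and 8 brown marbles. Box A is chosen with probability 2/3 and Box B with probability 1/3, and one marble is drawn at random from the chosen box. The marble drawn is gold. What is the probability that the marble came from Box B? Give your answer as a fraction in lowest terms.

P(gold | Box A) = 1/2; P(gold | Box B) = 7/15.
P(gold) = 2/3·1/2 + 1/3·7/15 = 22/45.
By Bayes' rule, P(Box B | gold) = 7/45 / 22/45 = 7/22 ≈ 0.3182.

7/22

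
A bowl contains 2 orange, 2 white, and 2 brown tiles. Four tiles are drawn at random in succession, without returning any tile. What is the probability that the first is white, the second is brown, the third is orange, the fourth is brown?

Multiply the conditional probability of each draw in order, without replacement, so each draw removes one from its color and from the total.
P = (2/6) · (2/5) · (2/4) · (1/3) = 1/45 ≈ 0.0222.

1/45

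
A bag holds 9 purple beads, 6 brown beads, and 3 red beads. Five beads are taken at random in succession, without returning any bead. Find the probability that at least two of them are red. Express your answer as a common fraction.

35/204

Sum the hypergeometric tail for j = 2,…,3 red beads.
Favorable = C(3,2)·C(15,3) + C(3,3)·C(15,2) = 1470; total = C(18,5) = 8568.
P = 1470/8568 = 35/204 ≈ 0.1716.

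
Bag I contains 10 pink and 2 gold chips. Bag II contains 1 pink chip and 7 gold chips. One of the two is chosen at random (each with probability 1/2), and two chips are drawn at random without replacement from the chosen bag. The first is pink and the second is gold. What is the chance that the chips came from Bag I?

P(E | Bag I) = 5/33; P(E | Bag II) = 1/8.
P(E) = 1/2·5/33 + 1/2·1/8 = 73/528.
By Bayes' rule, P(Bag I | E) = 5/66 / 73/528 = 40/73 ≈ 0.5479.

40/73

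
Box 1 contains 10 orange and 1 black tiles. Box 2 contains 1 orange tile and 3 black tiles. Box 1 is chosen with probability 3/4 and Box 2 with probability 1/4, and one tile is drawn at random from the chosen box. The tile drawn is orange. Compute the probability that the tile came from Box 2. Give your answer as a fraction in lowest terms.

11/131

P(orange | Box 1) = 10/11; P(orange | Box 2) = 1/4.
P(orange) = 3/4·10/11 + 1/4·1/4 = 131/176.
By Bayes' rule, P(Box 2 | orange) = 1/16 / 131/176 = 11/131 ≈ 0.0840.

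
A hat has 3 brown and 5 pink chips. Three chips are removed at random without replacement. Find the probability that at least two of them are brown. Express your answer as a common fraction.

Sum the hypergeometric tail for j = 2,…,3 brown chips.
Favorable = C(3,2)·C(5,1) + C(3,3)·C(5,0) = 16; total = C(8,3) = 56.
P = 16/56 = 2/7 ≈ 0.2857.

2/7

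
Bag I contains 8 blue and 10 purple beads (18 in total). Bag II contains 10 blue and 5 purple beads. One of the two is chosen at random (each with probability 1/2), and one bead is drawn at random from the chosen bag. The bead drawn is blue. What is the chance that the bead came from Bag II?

P(blue | Bag I) = 4/9; P(blue | Bag II) = 2/3.
P(blue) = 1/2·4/9 + 1/2·2/3 = 5/9.
By Bayes' rule, P(Bag II | blue) = 1/3 / 5/9 = 3/5 ≈ 0.6000.

3/5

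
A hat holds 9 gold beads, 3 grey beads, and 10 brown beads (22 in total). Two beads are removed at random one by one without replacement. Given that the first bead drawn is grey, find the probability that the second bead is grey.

After removing 1 grey, the hat has 2 grey out of 21 remaining.
P(second is grey | given) = 2/21 ≈ 0.0952.

2/21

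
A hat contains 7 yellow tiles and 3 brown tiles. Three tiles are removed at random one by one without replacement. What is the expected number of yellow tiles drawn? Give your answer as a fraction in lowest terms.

By linearity of expectation, E[X] = Σ P(draw i is yellow); by symmetry each draw (even without replacement) has P(yellow) = 7/10.
E[X] = 3 · 7/10 = 21/10 ≈ 2.1000.

21/10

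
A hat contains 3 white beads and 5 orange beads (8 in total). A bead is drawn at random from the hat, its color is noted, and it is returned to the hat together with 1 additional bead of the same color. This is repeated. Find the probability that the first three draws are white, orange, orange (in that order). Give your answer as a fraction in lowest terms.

Track the composition after each reinforcement of +1.
P = (3/8) · (5/9) · (6/10) = 1/8 ≈ 0.1250.

1/8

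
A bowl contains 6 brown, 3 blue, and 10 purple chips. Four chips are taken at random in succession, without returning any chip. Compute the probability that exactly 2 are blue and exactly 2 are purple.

Unordered draws without replacement: count favorable combinations over C(19,4).
Favorable = C(6,0) · C(3,2) · C(10,2) = 135; total = C(19,4) = 3876.
P = 135/3876 = 45/1292 ≈ 0.0348.

45/1292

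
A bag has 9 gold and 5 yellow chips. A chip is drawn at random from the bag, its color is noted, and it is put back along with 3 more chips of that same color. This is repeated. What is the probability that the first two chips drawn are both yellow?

After a yellow draw the bag holds 8 yellow out of 17.
P = (5/14)·(8/17) = 20/119 ≈ 0.1681.

20/119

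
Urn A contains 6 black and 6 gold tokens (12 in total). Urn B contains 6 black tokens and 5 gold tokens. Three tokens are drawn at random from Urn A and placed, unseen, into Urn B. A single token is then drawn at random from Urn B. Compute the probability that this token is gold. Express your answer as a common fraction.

Condition on how many of the transferred tokens are gold (from Urn A: 6 gold of 12; then Urn B has 14 total).
  0 gold: C(6,0)C(6,3)/C(12,3) = 1/11; then P = 5/14
  1 gold: C(6,1)C(6,2)/C(12,3) = 9/22; then P = 6/14
  2 gold: C(6,2)C(6,1)/C(12,3) = 9/22; then P = 7/14
  3 gold: C(6,3)C(6,0)/C(12,3) = 1/11; then P = 8/14
P(gold from Urn B) = 13/28 ≈ 0.4643.

13/28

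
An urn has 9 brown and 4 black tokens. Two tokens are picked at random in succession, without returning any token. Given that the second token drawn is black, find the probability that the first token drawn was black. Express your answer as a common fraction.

P(first=black and the second token drawn is black) = (4/13)·(3/12) = 1/13.
P(the second token drawn is black) = Σ over first color = 3/13 + 1/13 = 4/13.
By Bayes, P(first=black | the second token drawn is black) = 1/13 / 4/13 = 1/4 ≈ 0.2500.

1/4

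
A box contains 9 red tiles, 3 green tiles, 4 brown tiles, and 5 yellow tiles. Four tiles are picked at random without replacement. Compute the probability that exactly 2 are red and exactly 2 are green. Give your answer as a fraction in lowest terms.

12/665

Unordered draws without replacement: count favorable combinations over C(21,4).
Favorable = C(9,2) · C(3,2) · C(4,0) · C(5,0) = 108; total = C(21,4) = 5985.
P = 108/5985 = 12/665 ≈ 0.0180.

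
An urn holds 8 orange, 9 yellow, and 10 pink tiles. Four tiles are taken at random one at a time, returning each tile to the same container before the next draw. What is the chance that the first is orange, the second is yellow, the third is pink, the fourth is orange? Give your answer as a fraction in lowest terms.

Multiply the conditional probability of each draw in order, with replacement (the composition resets each draw).
P = (8/27) · (9/27) · (10/27) · (8/27) = 640/59049 ≈ 0.0108.

640/59049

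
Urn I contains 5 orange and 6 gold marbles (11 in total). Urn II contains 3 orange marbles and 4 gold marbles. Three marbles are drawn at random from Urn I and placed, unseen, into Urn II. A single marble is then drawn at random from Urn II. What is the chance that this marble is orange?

24/55

Condition on how many of the transferred marbles are orange (from Urn I: 5 orange of 11; then Urn II has 10 total).
  0 orange: C(5,0)C(6,3)/C(11,3) = 4/33; then P = 3/10
  1 orange: C(5,1)C(6,2)/C(11,3) = 5/11; then P = 4/10
  2 orange: C(5,2)C(6,1)/C(11,3) = 4/11; then P = 5/10
  3 orange: C(5,3)C(6,0)/C(11,3) = 2/33; then P = 6/10
P(orange from Urn II) = 24/55 ≈ 0.4364.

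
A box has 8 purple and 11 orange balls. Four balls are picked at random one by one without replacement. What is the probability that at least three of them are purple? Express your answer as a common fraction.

Sum the hypergeometric tail for j = 3,…,4 purple balls.
Favorable = C(8,3)·C(11,1) + C(8,4)·C(11,0) = 686; total = C(19,4) = 3876.
P = 686/3876 = 343/1938 ≈ 0.1770.

343/1938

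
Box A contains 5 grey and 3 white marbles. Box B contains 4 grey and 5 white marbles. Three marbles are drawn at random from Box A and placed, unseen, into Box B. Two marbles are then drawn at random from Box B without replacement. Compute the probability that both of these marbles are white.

Condition on how many of the transferred marbles are white (from Box A: 3 white of 8; then Box B has 12 total).
  0 white: C(3,0)C(5,3)/C(8,3) = 5/28; then P = C(5,2)/C(12,2) = 5/33
  1 white: C(3,1)C(5,2)/C(8,3) = 15/28; then P = C(6,2)/C(12,2) = 5/22
  2 white: C(3,2)C(5,1)/C(8,3) = 15/56; then P = C(7,2)/C(12,2) = 7/22
  3 white: C(3,3)C(5,0)/C(8,3) = 1/56; then P = C(8,2)/C(12,2) = 14/33
P(both white) = 893/3696 ≈ 0.2416.

893/3696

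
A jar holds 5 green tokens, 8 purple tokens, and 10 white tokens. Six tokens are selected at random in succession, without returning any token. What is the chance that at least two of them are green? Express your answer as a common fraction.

1883/4807

Sum the hypergeometric tail for j = 2,…,5 green tokens.
Favorable = C(5,2)·C(18,4) + C(5,3)·C(18,3) + C(5,4)·C(18,2) + C(5,5)·C(18,1) = 39543; total = C(23,6) = 100947.
P = 39543/100947 = 1883/4807 ≈ 0.3917.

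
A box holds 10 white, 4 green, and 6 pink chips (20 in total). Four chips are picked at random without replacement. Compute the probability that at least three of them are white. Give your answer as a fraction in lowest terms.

94/323

Sum the hypergeometric tail for j = 3,…,4 white chips.
Favorable = C(10,3)·C(10,1) + C(10,4)·C(10,0) = 1410; total = C(20,4) = 4845.
P = 1410/4845 = 94/323 ≈ 0.2910.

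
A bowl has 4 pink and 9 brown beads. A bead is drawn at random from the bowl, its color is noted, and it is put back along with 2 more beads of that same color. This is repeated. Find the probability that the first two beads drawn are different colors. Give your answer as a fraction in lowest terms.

24/65

Either brown then pink, or pink then brown; after the first draw the total is 15.
P = (9/13)·(4/15) + (4/13)·(9/15) = 24/65 ≈ 0.3692.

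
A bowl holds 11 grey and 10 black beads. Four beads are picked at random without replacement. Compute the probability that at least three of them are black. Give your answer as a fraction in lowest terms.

Sum the hypergeometric tail for j = 3,…,4 black beads.
Favorable = C(10,3)·C(11,1) + C(10,4)·C(11,0) = 1530; total = C(21,4) = 5985.
P = 1530/5985 = 34/133 ≈ 0.2556.

34/133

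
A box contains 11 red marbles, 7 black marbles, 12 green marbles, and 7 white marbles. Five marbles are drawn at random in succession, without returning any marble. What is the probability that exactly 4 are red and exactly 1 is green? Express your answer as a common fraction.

40/4403

Unordered draws without replacement: count favorable combinations over C(37,5).
Favorable = C(11,4) · C(7,0) · C(12,1) · C(7,0) = 3960; total = C(37,5) = 435897.
P = 3960/435897 = 40/4403 ≈ 0.0091.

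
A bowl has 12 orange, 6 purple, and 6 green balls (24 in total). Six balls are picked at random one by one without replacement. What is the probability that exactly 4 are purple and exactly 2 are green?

225/134596

Unordered draws without replacement: count favorable combinations over C(24,6).
Favorable = C(12,0) · C(6,4) · C(6,2) = 225; total = C(24,6) = 134596.
P = 225/134596 = 225/134596 ≈ 0.0017.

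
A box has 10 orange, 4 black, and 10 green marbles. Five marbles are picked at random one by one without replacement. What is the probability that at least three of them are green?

Sum the hypergeometric tail for j = 3,…,5 green marbles.
Favorable = C(10,3)·C(14,2) + C(10,4)·C(14,1) + C(10,5)·C(14,0) = 14112; total = C(24,5) = 42504.
P = 14112/42504 = 84/253 ≈ 0.3320.

84/253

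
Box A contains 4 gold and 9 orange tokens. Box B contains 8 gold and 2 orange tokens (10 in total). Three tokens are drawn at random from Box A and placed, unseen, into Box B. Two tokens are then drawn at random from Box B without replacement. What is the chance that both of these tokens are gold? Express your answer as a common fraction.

Condition on how many of the transferred tokens are gold (from Box A: 4 gold of 13; then Box B has 13 total).
  0 gold: C(4,0)C(9,3)/C(13,3) = 42/143; then P = C(8,2)/C(13,2) = 14/39
  1 gold: C(4,1)C(9,2)/C(13,3) = 72/143; then P = C(9,2)/C(13,2) = 6/13
  2 gold: C(4,2)C(9,1)/C(13,3) = 27/143; then P = C(10,2)/C(13,2) = 15/26
  3 gold: C(4,3)C(9,0)/C(13,3) = 2/143; then P = C(11,2)/C(13,2) = 55/78
P(both gold) = 463/1014 ≈ 0.4566.

463/1014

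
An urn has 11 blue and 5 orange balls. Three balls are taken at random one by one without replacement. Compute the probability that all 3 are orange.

Unordered draws without replacement: count favorable combinations over C(16,3).
Favorable = C(11,0) · C(5,3) = 10; total = C(16,3) = 560.
P = 10/560 = 1/56 ≈ 0.0179.

1/56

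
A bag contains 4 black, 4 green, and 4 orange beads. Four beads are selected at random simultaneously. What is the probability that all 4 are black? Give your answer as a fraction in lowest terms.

Unordered draws without replacement: count favorable combinations over C(12,4).
Favorable = C(4,4) · C(4,0) · C(4,0) = 1; total = C(12,4) = 495.
P = 1/495 = 1/495 ≈ 0.0020.

1/495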